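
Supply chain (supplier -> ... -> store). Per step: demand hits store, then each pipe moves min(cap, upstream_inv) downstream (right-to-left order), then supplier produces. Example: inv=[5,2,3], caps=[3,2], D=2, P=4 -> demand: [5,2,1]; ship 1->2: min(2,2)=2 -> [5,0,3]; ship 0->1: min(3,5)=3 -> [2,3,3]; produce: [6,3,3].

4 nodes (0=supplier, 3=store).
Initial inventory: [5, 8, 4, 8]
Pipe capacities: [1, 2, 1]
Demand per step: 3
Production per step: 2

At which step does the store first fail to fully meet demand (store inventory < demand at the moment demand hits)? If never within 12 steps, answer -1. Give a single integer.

Step 1: demand=3,sold=3 ship[2->3]=1 ship[1->2]=2 ship[0->1]=1 prod=2 -> [6 7 5 6]
Step 2: demand=3,sold=3 ship[2->3]=1 ship[1->2]=2 ship[0->1]=1 prod=2 -> [7 6 6 4]
Step 3: demand=3,sold=3 ship[2->3]=1 ship[1->2]=2 ship[0->1]=1 prod=2 -> [8 5 7 2]
Step 4: demand=3,sold=2 ship[2->3]=1 ship[1->2]=2 ship[0->1]=1 prod=2 -> [9 4 8 1]
Step 5: demand=3,sold=1 ship[2->3]=1 ship[1->2]=2 ship[0->1]=1 prod=2 -> [10 3 9 1]
Step 6: demand=3,sold=1 ship[2->3]=1 ship[1->2]=2 ship[0->1]=1 prod=2 -> [11 2 10 1]
Step 7: demand=3,sold=1 ship[2->3]=1 ship[1->2]=2 ship[0->1]=1 prod=2 -> [12 1 11 1]
Step 8: demand=3,sold=1 ship[2->3]=1 ship[1->2]=1 ship[0->1]=1 prod=2 -> [13 1 11 1]
Step 9: demand=3,sold=1 ship[2->3]=1 ship[1->2]=1 ship[0->1]=1 prod=2 -> [14 1 11 1]
Step 10: demand=3,sold=1 ship[2->3]=1 ship[1->2]=1 ship[0->1]=1 prod=2 -> [15 1 11 1]
Step 11: demand=3,sold=1 ship[2->3]=1 ship[1->2]=1 ship[0->1]=1 prod=2 -> [16 1 11 1]
Step 12: demand=3,sold=1 ship[2->3]=1 ship[1->2]=1 ship[0->1]=1 prod=2 -> [17 1 11 1]
First stockout at step 4

4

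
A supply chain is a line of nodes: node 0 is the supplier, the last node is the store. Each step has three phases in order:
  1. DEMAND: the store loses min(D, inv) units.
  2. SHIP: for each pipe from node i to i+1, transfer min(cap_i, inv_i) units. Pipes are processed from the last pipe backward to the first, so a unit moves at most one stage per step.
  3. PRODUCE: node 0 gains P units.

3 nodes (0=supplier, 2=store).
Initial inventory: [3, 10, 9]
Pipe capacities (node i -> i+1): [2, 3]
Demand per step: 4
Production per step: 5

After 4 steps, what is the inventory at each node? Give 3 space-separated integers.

Step 1: demand=4,sold=4 ship[1->2]=3 ship[0->1]=2 prod=5 -> inv=[6 9 8]
Step 2: demand=4,sold=4 ship[1->2]=3 ship[0->1]=2 prod=5 -> inv=[9 8 7]
Step 3: demand=4,sold=4 ship[1->2]=3 ship[0->1]=2 prod=5 -> inv=[12 7 6]
Step 4: demand=4,sold=4 ship[1->2]=3 ship[0->1]=2 prod=5 -> inv=[15 6 5]

15 6 5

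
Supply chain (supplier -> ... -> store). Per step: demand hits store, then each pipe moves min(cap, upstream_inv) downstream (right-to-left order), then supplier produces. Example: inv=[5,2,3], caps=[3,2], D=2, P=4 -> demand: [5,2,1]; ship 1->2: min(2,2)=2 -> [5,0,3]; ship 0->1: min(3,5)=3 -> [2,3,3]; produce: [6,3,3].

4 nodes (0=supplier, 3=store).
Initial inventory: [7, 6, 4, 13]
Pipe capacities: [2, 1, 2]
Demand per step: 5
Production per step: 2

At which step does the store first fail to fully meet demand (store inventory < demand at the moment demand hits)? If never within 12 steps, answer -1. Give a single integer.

Step 1: demand=5,sold=5 ship[2->3]=2 ship[1->2]=1 ship[0->1]=2 prod=2 -> [7 7 3 10]
Step 2: demand=5,sold=5 ship[2->3]=2 ship[1->2]=1 ship[0->1]=2 prod=2 -> [7 8 2 7]
Step 3: demand=5,sold=5 ship[2->3]=2 ship[1->2]=1 ship[0->1]=2 prod=2 -> [7 9 1 4]
Step 4: demand=5,sold=4 ship[2->3]=1 ship[1->2]=1 ship[0->1]=2 prod=2 -> [7 10 1 1]
Step 5: demand=5,sold=1 ship[2->3]=1 ship[1->2]=1 ship[0->1]=2 prod=2 -> [7 11 1 1]
Step 6: demand=5,sold=1 ship[2->3]=1 ship[1->2]=1 ship[0->1]=2 prod=2 -> [7 12 1 1]
Step 7: demand=5,sold=1 ship[2->3]=1 ship[1->2]=1 ship[0->1]=2 prod=2 -> [7 13 1 1]
Step 8: demand=5,sold=1 ship[2->3]=1 ship[1->2]=1 ship[0->1]=2 prod=2 -> [7 14 1 1]
Step 9: demand=5,sold=1 ship[2->3]=1 ship[1->2]=1 ship[0->1]=2 prod=2 -> [7 15 1 1]
Step 10: demand=5,sold=1 ship[2->3]=1 ship[1->2]=1 ship[0->1]=2 prod=2 -> [7 16 1 1]
Step 11: demand=5,sold=1 ship[2->3]=1 ship[1->2]=1 ship[0->1]=2 prod=2 -> [7 17 1 1]
Step 12: demand=5,sold=1 ship[2->3]=1 ship[1->2]=1 ship[0->1]=2 prod=2 -> [7 18 1 1]
First stockout at step 4

4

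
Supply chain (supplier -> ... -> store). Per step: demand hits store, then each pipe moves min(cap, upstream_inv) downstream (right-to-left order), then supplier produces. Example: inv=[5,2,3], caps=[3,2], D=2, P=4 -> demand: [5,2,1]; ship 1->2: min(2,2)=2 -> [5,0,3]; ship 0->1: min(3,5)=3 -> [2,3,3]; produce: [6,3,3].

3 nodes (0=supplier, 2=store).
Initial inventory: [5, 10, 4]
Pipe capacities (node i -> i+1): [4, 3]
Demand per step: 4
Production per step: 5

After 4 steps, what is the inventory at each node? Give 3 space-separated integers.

Step 1: demand=4,sold=4 ship[1->2]=3 ship[0->1]=4 prod=5 -> inv=[6 11 3]
Step 2: demand=4,sold=3 ship[1->2]=3 ship[0->1]=4 prod=5 -> inv=[7 12 3]
Step 3: demand=4,sold=3 ship[1->2]=3 ship[0->1]=4 prod=5 -> inv=[8 13 3]
Step 4: demand=4,sold=3 ship[1->2]=3 ship[0->1]=4 prod=5 -> inv=[9 14 3]

9 14 3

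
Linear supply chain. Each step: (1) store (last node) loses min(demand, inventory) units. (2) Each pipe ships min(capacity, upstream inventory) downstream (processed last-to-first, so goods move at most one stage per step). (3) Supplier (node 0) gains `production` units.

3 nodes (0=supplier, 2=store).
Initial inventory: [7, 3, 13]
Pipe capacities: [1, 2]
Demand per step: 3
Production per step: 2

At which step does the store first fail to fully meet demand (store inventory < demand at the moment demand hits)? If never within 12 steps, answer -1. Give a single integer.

Step 1: demand=3,sold=3 ship[1->2]=2 ship[0->1]=1 prod=2 -> [8 2 12]
Step 2: demand=3,sold=3 ship[1->2]=2 ship[0->1]=1 prod=2 -> [9 1 11]
Step 3: demand=3,sold=3 ship[1->2]=1 ship[0->1]=1 prod=2 -> [10 1 9]
Step 4: demand=3,sold=3 ship[1->2]=1 ship[0->1]=1 prod=2 -> [11 1 7]
Step 5: demand=3,sold=3 ship[1->2]=1 ship[0->1]=1 prod=2 -> [12 1 5]
Step 6: demand=3,sold=3 ship[1->2]=1 ship[0->1]=1 prod=2 -> [13 1 3]
Step 7: demand=3,sold=3 ship[1->2]=1 ship[0->1]=1 prod=2 -> [14 1 1]
Step 8: demand=3,sold=1 ship[1->2]=1 ship[0->1]=1 prod=2 -> [15 1 1]
Step 9: demand=3,sold=1 ship[1->2]=1 ship[0->1]=1 prod=2 -> [16 1 1]
Step 10: demand=3,sold=1 ship[1->2]=1 ship[0->1]=1 prod=2 -> [17 1 1]
Step 11: demand=3,sold=1 ship[1->2]=1 ship[0->1]=1 prod=2 -> [18 1 1]
Step 12: demand=3,sold=1 ship[1->2]=1 ship[0->1]=1 prod=2 -> [19 1 1]
First stockout at step 8

8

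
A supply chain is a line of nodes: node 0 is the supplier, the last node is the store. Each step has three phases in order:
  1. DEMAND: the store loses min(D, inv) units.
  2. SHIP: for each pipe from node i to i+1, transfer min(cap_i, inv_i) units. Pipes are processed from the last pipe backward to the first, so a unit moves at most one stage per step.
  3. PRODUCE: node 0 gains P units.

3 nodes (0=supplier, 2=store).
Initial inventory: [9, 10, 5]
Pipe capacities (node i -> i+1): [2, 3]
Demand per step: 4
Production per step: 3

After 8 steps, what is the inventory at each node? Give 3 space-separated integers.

Step 1: demand=4,sold=4 ship[1->2]=3 ship[0->1]=2 prod=3 -> inv=[10 9 4]
Step 2: demand=4,sold=4 ship[1->2]=3 ship[0->1]=2 prod=3 -> inv=[11 8 3]
Step 3: demand=4,sold=3 ship[1->2]=3 ship[0->1]=2 prod=3 -> inv=[12 7 3]
Step 4: demand=4,sold=3 ship[1->2]=3 ship[0->1]=2 prod=3 -> inv=[13 6 3]
Step 5: demand=4,sold=3 ship[1->2]=3 ship[0->1]=2 prod=3 -> inv=[14 5 3]
Step 6: demand=4,sold=3 ship[1->2]=3 ship[0->1]=2 prod=3 -> inv=[15 4 3]
Step 7: demand=4,sold=3 ship[1->2]=3 ship[0->1]=2 prod=3 -> inv=[16 3 3]
Step 8: demand=4,sold=3 ship[1->2]=3 ship[0->1]=2 prod=3 -> inv=[17 2 3]

17 2 3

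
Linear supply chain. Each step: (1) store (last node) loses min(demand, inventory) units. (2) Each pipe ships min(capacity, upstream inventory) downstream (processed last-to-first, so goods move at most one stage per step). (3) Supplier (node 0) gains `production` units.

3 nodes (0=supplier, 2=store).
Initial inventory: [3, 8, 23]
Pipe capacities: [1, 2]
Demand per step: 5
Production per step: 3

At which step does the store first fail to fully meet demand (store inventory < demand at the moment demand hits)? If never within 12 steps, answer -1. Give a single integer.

Step 1: demand=5,sold=5 ship[1->2]=2 ship[0->1]=1 prod=3 -> [5 7 20]
Step 2: demand=5,sold=5 ship[1->2]=2 ship[0->1]=1 prod=3 -> [7 6 17]
Step 3: demand=5,sold=5 ship[1->2]=2 ship[0->1]=1 prod=3 -> [9 5 14]
Step 4: demand=5,sold=5 ship[1->2]=2 ship[0->1]=1 prod=3 -> [11 4 11]
Step 5: demand=5,sold=5 ship[1->2]=2 ship[0->1]=1 prod=3 -> [13 3 8]
Step 6: demand=5,sold=5 ship[1->2]=2 ship[0->1]=1 prod=3 -> [15 2 5]
Step 7: demand=5,sold=5 ship[1->2]=2 ship[0->1]=1 prod=3 -> [17 1 2]
Step 8: demand=5,sold=2 ship[1->2]=1 ship[0->1]=1 prod=3 -> [19 1 1]
Step 9: demand=5,sold=1 ship[1->2]=1 ship[0->1]=1 prod=3 -> [21 1 1]
Step 10: demand=5,sold=1 ship[1->2]=1 ship[0->1]=1 prod=3 -> [23 1 1]
Step 11: demand=5,sold=1 ship[1->2]=1 ship[0->1]=1 prod=3 -> [25 1 1]
Step 12: demand=5,sold=1 ship[1->2]=1 ship[0->1]=1 prod=3 -> [27 1 1]
First stockout at step 8

8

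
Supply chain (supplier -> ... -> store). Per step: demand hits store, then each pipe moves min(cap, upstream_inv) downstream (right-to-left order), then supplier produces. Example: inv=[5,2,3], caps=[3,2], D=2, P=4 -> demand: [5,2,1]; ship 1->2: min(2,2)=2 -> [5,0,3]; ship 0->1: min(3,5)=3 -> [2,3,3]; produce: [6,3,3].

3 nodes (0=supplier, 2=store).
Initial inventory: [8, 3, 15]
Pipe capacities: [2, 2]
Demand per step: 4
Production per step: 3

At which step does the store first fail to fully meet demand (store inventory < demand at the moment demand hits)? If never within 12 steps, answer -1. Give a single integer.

Step 1: demand=4,sold=4 ship[1->2]=2 ship[0->1]=2 prod=3 -> [9 3 13]
Step 2: demand=4,sold=4 ship[1->2]=2 ship[0->1]=2 prod=3 -> [10 3 11]
Step 3: demand=4,sold=4 ship[1->2]=2 ship[0->1]=2 prod=3 -> [11 3 9]
Step 4: demand=4,sold=4 ship[1->2]=2 ship[0->1]=2 prod=3 -> [12 3 7]
Step 5: demand=4,sold=4 ship[1->2]=2 ship[0->1]=2 prod=3 -> [13 3 5]
Step 6: demand=4,sold=4 ship[1->2]=2 ship[0->1]=2 prod=3 -> [14 3 3]
Step 7: demand=4,sold=3 ship[1->2]=2 ship[0->1]=2 prod=3 -> [15 3 2]
Step 8: demand=4,sold=2 ship[1->2]=2 ship[0->1]=2 prod=3 -> [16 3 2]
Step 9: demand=4,sold=2 ship[1->2]=2 ship[0->1]=2 prod=3 -> [17 3 2]
Step 10: demand=4,sold=2 ship[1->2]=2 ship[0->1]=2 prod=3 -> [18 3 2]
Step 11: demand=4,sold=2 ship[1->2]=2 ship[0->1]=2 prod=3 -> [19 3 2]
Step 12: demand=4,sold=2 ship[1->2]=2 ship[0->1]=2 prod=3 -> [20 3 2]
First stockout at step 7

7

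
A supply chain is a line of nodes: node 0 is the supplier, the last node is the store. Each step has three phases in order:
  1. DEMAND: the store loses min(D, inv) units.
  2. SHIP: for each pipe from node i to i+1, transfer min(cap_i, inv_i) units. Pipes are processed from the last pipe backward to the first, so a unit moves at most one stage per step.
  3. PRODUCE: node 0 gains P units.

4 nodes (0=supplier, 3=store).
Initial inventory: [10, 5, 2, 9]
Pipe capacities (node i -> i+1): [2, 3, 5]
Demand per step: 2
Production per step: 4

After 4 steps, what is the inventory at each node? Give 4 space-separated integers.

Step 1: demand=2,sold=2 ship[2->3]=2 ship[1->2]=3 ship[0->1]=2 prod=4 -> inv=[12 4 3 9]
Step 2: demand=2,sold=2 ship[2->3]=3 ship[1->2]=3 ship[0->1]=2 prod=4 -> inv=[14 3 3 10]
Step 3: demand=2,sold=2 ship[2->3]=3 ship[1->2]=3 ship[0->1]=2 prod=4 -> inv=[16 2 3 11]
Step 4: demand=2,sold=2 ship[2->3]=3 ship[1->2]=2 ship[0->1]=2 prod=4 -> inv=[18 2 2 12]

18 2 2 12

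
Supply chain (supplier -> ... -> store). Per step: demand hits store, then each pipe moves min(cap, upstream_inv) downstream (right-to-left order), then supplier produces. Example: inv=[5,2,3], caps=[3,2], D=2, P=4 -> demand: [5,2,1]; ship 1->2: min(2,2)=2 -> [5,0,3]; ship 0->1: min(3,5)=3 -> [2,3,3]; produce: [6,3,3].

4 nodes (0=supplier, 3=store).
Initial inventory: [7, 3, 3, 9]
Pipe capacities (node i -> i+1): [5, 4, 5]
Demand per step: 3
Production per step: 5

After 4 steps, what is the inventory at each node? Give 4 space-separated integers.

Step 1: demand=3,sold=3 ship[2->3]=3 ship[1->2]=3 ship[0->1]=5 prod=5 -> inv=[7 5 3 9]
Step 2: demand=3,sold=3 ship[2->3]=3 ship[1->2]=4 ship[0->1]=5 prod=5 -> inv=[7 6 4 9]
Step 3: demand=3,sold=3 ship[2->3]=4 ship[1->2]=4 ship[0->1]=5 prod=5 -> inv=[7 7 4 10]
Step 4: demand=3,sold=3 ship[2->3]=4 ship[1->2]=4 ship[0->1]=5 prod=5 -> inv=[7 8 4 11]

7 8 4 11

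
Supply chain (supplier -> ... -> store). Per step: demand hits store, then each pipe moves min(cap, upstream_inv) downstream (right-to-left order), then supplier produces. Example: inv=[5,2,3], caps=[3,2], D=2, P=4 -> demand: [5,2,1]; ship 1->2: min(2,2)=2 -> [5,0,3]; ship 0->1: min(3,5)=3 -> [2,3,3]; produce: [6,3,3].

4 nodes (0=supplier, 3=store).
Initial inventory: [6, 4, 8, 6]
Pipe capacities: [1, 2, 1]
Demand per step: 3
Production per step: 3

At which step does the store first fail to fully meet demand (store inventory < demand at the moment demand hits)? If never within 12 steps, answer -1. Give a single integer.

Step 1: demand=3,sold=3 ship[2->3]=1 ship[1->2]=2 ship[0->1]=1 prod=3 -> [8 3 9 4]
Step 2: demand=3,sold=3 ship[2->3]=1 ship[1->2]=2 ship[0->1]=1 prod=3 -> [10 2 10 2]
Step 3: demand=3,sold=2 ship[2->3]=1 ship[1->2]=2 ship[0->1]=1 prod=3 -> [12 1 11 1]
Step 4: demand=3,sold=1 ship[2->3]=1 ship[1->2]=1 ship[0->1]=1 prod=3 -> [14 1 11 1]
Step 5: demand=3,sold=1 ship[2->3]=1 ship[1->2]=1 ship[0->1]=1 prod=3 -> [16 1 11 1]
Step 6: demand=3,sold=1 ship[2->3]=1 ship[1->2]=1 ship[0->1]=1 prod=3 -> [18 1 11 1]
Step 7: demand=3,sold=1 ship[2->3]=1 ship[1->2]=1 ship[0->1]=1 prod=3 -> [20 1 11 1]
Step 8: demand=3,sold=1 ship[2->3]=1 ship[1->2]=1 ship[0->1]=1 prod=3 -> [22 1 11 1]
Step 9: demand=3,sold=1 ship[2->3]=1 ship[1->2]=1 ship[0->1]=1 prod=3 -> [24 1 11 1]
Step 10: demand=3,sold=1 ship[2->3]=1 ship[1->2]=1 ship[0->1]=1 prod=3 -> [26 1 11 1]
Step 11: demand=3,sold=1 ship[2->3]=1 ship[1->2]=1 ship[0->1]=1 prod=3 -> [28 1 11 1]
Step 12: demand=3,sold=1 ship[2->3]=1 ship[1->2]=1 ship[0->1]=1 prod=3 -> [30 1 11 1]
First stockout at step 3

3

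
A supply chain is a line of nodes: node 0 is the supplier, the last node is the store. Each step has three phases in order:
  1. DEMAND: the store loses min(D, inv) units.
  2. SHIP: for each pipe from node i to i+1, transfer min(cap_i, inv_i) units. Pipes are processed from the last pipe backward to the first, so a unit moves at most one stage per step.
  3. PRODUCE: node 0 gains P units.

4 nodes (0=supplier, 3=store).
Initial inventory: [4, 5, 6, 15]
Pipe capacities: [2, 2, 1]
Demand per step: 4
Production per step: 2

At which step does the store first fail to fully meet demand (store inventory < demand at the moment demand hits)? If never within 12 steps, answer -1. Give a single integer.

Step 1: demand=4,sold=4 ship[2->3]=1 ship[1->2]=2 ship[0->1]=2 prod=2 -> [4 5 7 12]
Step 2: demand=4,sold=4 ship[2->3]=1 ship[1->2]=2 ship[0->1]=2 prod=2 -> [4 5 8 9]
Step 3: demand=4,sold=4 ship[2->3]=1 ship[1->2]=2 ship[0->1]=2 prod=2 -> [4 5 9 6]
Step 4: demand=4,sold=4 ship[2->3]=1 ship[1->2]=2 ship[0->1]=2 prod=2 -> [4 5 10 3]
Step 5: demand=4,sold=3 ship[2->3]=1 ship[1->2]=2 ship[0->1]=2 prod=2 -> [4 5 11 1]
Step 6: demand=4,sold=1 ship[2->3]=1 ship[1->2]=2 ship[0->1]=2 prod=2 -> [4 5 12 1]
Step 7: demand=4,sold=1 ship[2->3]=1 ship[1->2]=2 ship[0->1]=2 prod=2 -> [4 5 13 1]
Step 8: demand=4,sold=1 ship[2->3]=1 ship[1->2]=2 ship[0->1]=2 prod=2 -> [4 5 14 1]
Step 9: demand=4,sold=1 ship[2->3]=1 ship[1->2]=2 ship[0->1]=2 prod=2 -> [4 5 15 1]
Step 10: demand=4,sold=1 ship[2->3]=1 ship[1->2]=2 ship[0->1]=2 prod=2 -> [4 5 16 1]
Step 11: demand=4,sold=1 ship[2->3]=1 ship[1->2]=2 ship[0->1]=2 prod=2 -> [4 5 17 1]
Step 12: demand=4,sold=1 ship[2->3]=1 ship[1->2]=2 ship[0->1]=2 prod=2 -> [4 5 18 1]
First stockout at step 5

5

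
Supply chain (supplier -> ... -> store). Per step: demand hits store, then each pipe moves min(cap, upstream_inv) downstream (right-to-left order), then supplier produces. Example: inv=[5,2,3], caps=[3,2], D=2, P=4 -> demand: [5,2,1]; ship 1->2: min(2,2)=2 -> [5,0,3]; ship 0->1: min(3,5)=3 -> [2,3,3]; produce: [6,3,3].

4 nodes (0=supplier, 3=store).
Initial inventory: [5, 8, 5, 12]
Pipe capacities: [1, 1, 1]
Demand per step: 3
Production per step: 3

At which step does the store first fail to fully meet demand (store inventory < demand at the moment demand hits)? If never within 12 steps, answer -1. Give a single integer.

Step 1: demand=3,sold=3 ship[2->3]=1 ship[1->2]=1 ship[0->1]=1 prod=3 -> [7 8 5 10]
Step 2: demand=3,sold=3 ship[2->3]=1 ship[1->2]=1 ship[0->1]=1 prod=3 -> [9 8 5 8]
Step 3: demand=3,sold=3 ship[2->3]=1 ship[1->2]=1 ship[0->1]=1 prod=3 -> [11 8 5 6]
Step 4: demand=3,sold=3 ship[2->3]=1 ship[1->2]=1 ship[0->1]=1 prod=3 -> [13 8 5 4]
Step 5: demand=3,sold=3 ship[2->3]=1 ship[1->2]=1 ship[0->1]=1 prod=3 -> [15 8 5 2]
Step 6: demand=3,sold=2 ship[2->3]=1 ship[1->2]=1 ship[0->1]=1 prod=3 -> [17 8 5 1]
Step 7: demand=3,sold=1 ship[2->3]=1 ship[1->2]=1 ship[0->1]=1 prod=3 -> [19 8 5 1]
Step 8: demand=3,sold=1 ship[2->3]=1 ship[1->2]=1 ship[0->1]=1 prod=3 -> [21 8 5 1]
Step 9: demand=3,sold=1 ship[2->3]=1 ship[1->2]=1 ship[0->1]=1 prod=3 -> [23 8 5 1]
Step 10: demand=3,sold=1 ship[2->3]=1 ship[1->2]=1 ship[0->1]=1 prod=3 -> [25 8 5 1]
Step 11: demand=3,sold=1 ship[2->3]=1 ship[1->2]=1 ship[0->1]=1 prod=3 -> [27 8 5 1]
Step 12: demand=3,sold=1 ship[2->3]=1 ship[1->2]=1 ship[0->1]=1 prod=3 -> [29 8 5 1]
First stockout at step 6

6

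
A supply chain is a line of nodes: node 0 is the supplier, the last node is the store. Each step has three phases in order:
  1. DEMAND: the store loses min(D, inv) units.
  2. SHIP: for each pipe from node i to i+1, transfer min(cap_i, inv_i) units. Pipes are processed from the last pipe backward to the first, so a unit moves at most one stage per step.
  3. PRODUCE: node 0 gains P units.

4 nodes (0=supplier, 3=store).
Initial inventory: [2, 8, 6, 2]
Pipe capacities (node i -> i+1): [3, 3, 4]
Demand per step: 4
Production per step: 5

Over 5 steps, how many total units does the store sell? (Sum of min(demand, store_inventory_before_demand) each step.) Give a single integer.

Answer: 17

Derivation:
Step 1: sold=2 (running total=2) -> [5 7 5 4]
Step 2: sold=4 (running total=6) -> [7 7 4 4]
Step 3: sold=4 (running total=10) -> [9 7 3 4]
Step 4: sold=4 (running total=14) -> [11 7 3 3]
Step 5: sold=3 (running total=17) -> [13 7 3 3]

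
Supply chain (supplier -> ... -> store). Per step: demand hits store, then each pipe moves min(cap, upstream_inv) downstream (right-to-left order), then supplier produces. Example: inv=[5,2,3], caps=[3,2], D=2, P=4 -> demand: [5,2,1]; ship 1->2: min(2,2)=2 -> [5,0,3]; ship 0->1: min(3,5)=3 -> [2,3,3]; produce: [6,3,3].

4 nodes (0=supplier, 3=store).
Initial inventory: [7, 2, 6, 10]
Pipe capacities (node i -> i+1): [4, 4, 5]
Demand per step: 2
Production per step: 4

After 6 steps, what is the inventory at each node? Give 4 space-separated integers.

Step 1: demand=2,sold=2 ship[2->3]=5 ship[1->2]=2 ship[0->1]=4 prod=4 -> inv=[7 4 3 13]
Step 2: demand=2,sold=2 ship[2->3]=3 ship[1->2]=4 ship[0->1]=4 prod=4 -> inv=[7 4 4 14]
Step 3: demand=2,sold=2 ship[2->3]=4 ship[1->2]=4 ship[0->1]=4 prod=4 -> inv=[7 4 4 16]
Step 4: demand=2,sold=2 ship[2->3]=4 ship[1->2]=4 ship[0->1]=4 prod=4 -> inv=[7 4 4 18]
Step 5: demand=2,sold=2 ship[2->3]=4 ship[1->2]=4 ship[0->1]=4 prod=4 -> inv=[7 4 4 20]
Step 6: demand=2,sold=2 ship[2->3]=4 ship[1->2]=4 ship[0->1]=4 prod=4 -> inv=[7 4 4 22]

7 4 4 22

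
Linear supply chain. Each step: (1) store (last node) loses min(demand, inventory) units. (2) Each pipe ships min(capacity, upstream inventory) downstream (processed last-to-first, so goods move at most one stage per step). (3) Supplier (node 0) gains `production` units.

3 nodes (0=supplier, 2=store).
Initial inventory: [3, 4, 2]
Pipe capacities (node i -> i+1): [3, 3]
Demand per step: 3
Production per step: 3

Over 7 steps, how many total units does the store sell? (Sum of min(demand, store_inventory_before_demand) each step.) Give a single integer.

Answer: 20

Derivation:
Step 1: sold=2 (running total=2) -> [3 4 3]
Step 2: sold=3 (running total=5) -> [3 4 3]
Step 3: sold=3 (running total=8) -> [3 4 3]
Step 4: sold=3 (running total=11) -> [3 4 3]
Step 5: sold=3 (running total=14) -> [3 4 3]
Step 6: sold=3 (running total=17) -> [3 4 3]
Step 7: sold=3 (running total=20) -> [3 4 3]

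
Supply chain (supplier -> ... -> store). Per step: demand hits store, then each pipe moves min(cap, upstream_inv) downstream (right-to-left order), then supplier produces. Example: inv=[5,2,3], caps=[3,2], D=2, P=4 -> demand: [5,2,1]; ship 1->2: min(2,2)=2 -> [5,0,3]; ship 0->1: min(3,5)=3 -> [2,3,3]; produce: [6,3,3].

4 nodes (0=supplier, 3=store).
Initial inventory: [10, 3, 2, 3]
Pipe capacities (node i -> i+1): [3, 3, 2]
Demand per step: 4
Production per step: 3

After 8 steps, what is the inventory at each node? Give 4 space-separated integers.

Step 1: demand=4,sold=3 ship[2->3]=2 ship[1->2]=3 ship[0->1]=3 prod=3 -> inv=[10 3 3 2]
Step 2: demand=4,sold=2 ship[2->3]=2 ship[1->2]=3 ship[0->1]=3 prod=3 -> inv=[10 3 4 2]
Step 3: demand=4,sold=2 ship[2->3]=2 ship[1->2]=3 ship[0->1]=3 prod=3 -> inv=[10 3 5 2]
Step 4: demand=4,sold=2 ship[2->3]=2 ship[1->2]=3 ship[0->1]=3 prod=3 -> inv=[10 3 6 2]
Step 5: demand=4,sold=2 ship[2->3]=2 ship[1->2]=3 ship[0->1]=3 prod=3 -> inv=[10 3 7 2]
Step 6: demand=4,sold=2 ship[2->3]=2 ship[1->2]=3 ship[0->1]=3 prod=3 -> inv=[10 3 8 2]
Step 7: demand=4,sold=2 ship[2->3]=2 ship[1->2]=3 ship[0->1]=3 prod=3 -> inv=[10 3 9 2]
Step 8: demand=4,sold=2 ship[2->3]=2 ship[1->2]=3 ship[0->1]=3 prod=3 -> inv=[10 3 10 2]

10 3 10 2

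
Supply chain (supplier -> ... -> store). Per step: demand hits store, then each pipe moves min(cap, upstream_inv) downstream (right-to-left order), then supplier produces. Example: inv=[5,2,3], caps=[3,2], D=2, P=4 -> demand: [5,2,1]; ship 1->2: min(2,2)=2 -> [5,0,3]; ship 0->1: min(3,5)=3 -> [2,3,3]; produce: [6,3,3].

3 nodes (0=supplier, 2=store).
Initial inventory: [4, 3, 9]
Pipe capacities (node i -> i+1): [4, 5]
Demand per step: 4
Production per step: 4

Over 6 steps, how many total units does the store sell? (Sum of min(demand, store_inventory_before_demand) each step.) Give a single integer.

Step 1: sold=4 (running total=4) -> [4 4 8]
Step 2: sold=4 (running total=8) -> [4 4 8]
Step 3: sold=4 (running total=12) -> [4 4 8]
Step 4: sold=4 (running total=16) -> [4 4 8]
Step 5: sold=4 (running total=20) -> [4 4 8]
Step 6: sold=4 (running total=24) -> [4 4 8]

Answer: 24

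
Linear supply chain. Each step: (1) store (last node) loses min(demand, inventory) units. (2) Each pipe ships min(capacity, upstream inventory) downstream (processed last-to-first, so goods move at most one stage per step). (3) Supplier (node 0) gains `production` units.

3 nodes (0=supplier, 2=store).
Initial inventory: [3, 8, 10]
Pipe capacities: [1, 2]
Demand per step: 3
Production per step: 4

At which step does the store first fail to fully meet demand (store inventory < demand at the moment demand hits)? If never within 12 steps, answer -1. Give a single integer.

Step 1: demand=3,sold=3 ship[1->2]=2 ship[0->1]=1 prod=4 -> [6 7 9]
Step 2: demand=3,sold=3 ship[1->2]=2 ship[0->1]=1 prod=4 -> [9 6 8]
Step 3: demand=3,sold=3 ship[1->2]=2 ship[0->1]=1 prod=4 -> [12 5 7]
Step 4: demand=3,sold=3 ship[1->2]=2 ship[0->1]=1 prod=4 -> [15 4 6]
Step 5: demand=3,sold=3 ship[1->2]=2 ship[0->1]=1 prod=4 -> [18 3 5]
Step 6: demand=3,sold=3 ship[1->2]=2 ship[0->1]=1 prod=4 -> [21 2 4]
Step 7: demand=3,sold=3 ship[1->2]=2 ship[0->1]=1 prod=4 -> [24 1 3]
Step 8: demand=3,sold=3 ship[1->2]=1 ship[0->1]=1 prod=4 -> [27 1 1]
Step 9: demand=3,sold=1 ship[1->2]=1 ship[0->1]=1 prod=4 -> [30 1 1]
Step 10: demand=3,sold=1 ship[1->2]=1 ship[0->1]=1 prod=4 -> [33 1 1]
Step 11: demand=3,sold=1 ship[1->2]=1 ship[0->1]=1 prod=4 -> [36 1 1]
Step 12: demand=3,sold=1 ship[1->2]=1 ship[0->1]=1 prod=4 -> [39 1 1]
First stockout at step 9

9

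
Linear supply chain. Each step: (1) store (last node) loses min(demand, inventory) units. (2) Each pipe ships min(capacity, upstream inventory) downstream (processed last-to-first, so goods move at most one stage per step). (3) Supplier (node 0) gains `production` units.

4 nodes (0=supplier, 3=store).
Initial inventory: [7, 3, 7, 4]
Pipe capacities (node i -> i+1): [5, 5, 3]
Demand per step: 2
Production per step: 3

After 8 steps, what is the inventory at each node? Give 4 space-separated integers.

Step 1: demand=2,sold=2 ship[2->3]=3 ship[1->2]=3 ship[0->1]=5 prod=3 -> inv=[5 5 7 5]
Step 2: demand=2,sold=2 ship[2->3]=3 ship[1->2]=5 ship[0->1]=5 prod=3 -> inv=[3 5 9 6]
Step 3: demand=2,sold=2 ship[2->3]=3 ship[1->2]=5 ship[0->1]=3 prod=3 -> inv=[3 3 11 7]
Step 4: demand=2,sold=2 ship[2->3]=3 ship[1->2]=3 ship[0->1]=3 prod=3 -> inv=[3 3 11 8]
Step 5: demand=2,sold=2 ship[2->3]=3 ship[1->2]=3 ship[0->1]=3 prod=3 -> inv=[3 3 11 9]
Step 6: demand=2,sold=2 ship[2->3]=3 ship[1->2]=3 ship[0->1]=3 prod=3 -> inv=[3 3 11 10]
Step 7: demand=2,sold=2 ship[2->3]=3 ship[1->2]=3 ship[0->1]=3 prod=3 -> inv=[3 3 11 11]
Step 8: demand=2,sold=2 ship[2->3]=3 ship[1->2]=3 ship[0->1]=3 prod=3 -> inv=[3 3 11 12]

3 3 11 12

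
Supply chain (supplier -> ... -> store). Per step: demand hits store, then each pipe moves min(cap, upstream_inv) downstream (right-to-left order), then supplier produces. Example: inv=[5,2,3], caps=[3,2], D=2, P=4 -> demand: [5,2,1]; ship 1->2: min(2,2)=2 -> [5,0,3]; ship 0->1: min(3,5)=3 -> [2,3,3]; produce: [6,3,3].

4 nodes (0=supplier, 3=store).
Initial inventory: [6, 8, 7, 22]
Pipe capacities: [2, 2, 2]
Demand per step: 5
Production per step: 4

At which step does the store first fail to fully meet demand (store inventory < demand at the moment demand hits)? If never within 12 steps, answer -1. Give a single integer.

Step 1: demand=5,sold=5 ship[2->3]=2 ship[1->2]=2 ship[0->1]=2 prod=4 -> [8 8 7 19]
Step 2: demand=5,sold=5 ship[2->3]=2 ship[1->2]=2 ship[0->1]=2 prod=4 -> [10 8 7 16]
Step 3: demand=5,sold=5 ship[2->3]=2 ship[1->2]=2 ship[0->1]=2 prod=4 -> [12 8 7 13]
Step 4: demand=5,sold=5 ship[2->3]=2 ship[1->2]=2 ship[0->1]=2 prod=4 -> [14 8 7 10]
Step 5: demand=5,sold=5 ship[2->3]=2 ship[1->2]=2 ship[0->1]=2 prod=4 -> [16 8 7 7]
Step 6: demand=5,sold=5 ship[2->3]=2 ship[1->2]=2 ship[0->1]=2 prod=4 -> [18 8 7 4]
Step 7: demand=5,sold=4 ship[2->3]=2 ship[1->2]=2 ship[0->1]=2 prod=4 -> [20 8 7 2]
Step 8: demand=5,sold=2 ship[2->3]=2 ship[1->2]=2 ship[0->1]=2 prod=4 -> [22 8 7 2]
Step 9: demand=5,sold=2 ship[2->3]=2 ship[1->2]=2 ship[0->1]=2 prod=4 -> [24 8 7 2]
Step 10: demand=5,sold=2 ship[2->3]=2 ship[1->2]=2 ship[0->1]=2 prod=4 -> [26 8 7 2]
Step 11: demand=5,sold=2 ship[2->3]=2 ship[1->2]=2 ship[0->1]=2 prod=4 -> [28 8 7 2]
Step 12: demand=5,sold=2 ship[2->3]=2 ship[1->2]=2 ship[0->1]=2 prod=4 -> [30 8 7 2]
First stockout at step 7

7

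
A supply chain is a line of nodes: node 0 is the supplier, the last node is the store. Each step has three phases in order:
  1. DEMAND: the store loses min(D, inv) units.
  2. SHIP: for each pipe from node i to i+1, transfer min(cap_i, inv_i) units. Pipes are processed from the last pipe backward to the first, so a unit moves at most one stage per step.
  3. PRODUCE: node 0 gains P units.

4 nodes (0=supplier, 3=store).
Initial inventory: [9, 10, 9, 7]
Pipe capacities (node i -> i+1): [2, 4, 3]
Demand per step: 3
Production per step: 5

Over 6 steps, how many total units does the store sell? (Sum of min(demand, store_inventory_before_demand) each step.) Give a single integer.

Answer: 18

Derivation:
Step 1: sold=3 (running total=3) -> [12 8 10 7]
Step 2: sold=3 (running total=6) -> [15 6 11 7]
Step 3: sold=3 (running total=9) -> [18 4 12 7]
Step 4: sold=3 (running total=12) -> [21 2 13 7]
Step 5: sold=3 (running total=15) -> [24 2 12 7]
Step 6: sold=3 (running total=18) -> [27 2 11 7]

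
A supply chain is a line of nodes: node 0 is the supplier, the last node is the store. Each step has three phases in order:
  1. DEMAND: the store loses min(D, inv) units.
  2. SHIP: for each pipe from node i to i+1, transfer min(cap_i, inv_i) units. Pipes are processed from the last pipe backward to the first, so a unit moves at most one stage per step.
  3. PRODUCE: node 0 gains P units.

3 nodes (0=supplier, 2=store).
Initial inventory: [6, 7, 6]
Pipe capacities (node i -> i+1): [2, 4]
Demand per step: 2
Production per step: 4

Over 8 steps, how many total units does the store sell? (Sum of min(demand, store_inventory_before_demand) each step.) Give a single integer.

Answer: 16

Derivation:
Step 1: sold=2 (running total=2) -> [8 5 8]
Step 2: sold=2 (running total=4) -> [10 3 10]
Step 3: sold=2 (running total=6) -> [12 2 11]
Step 4: sold=2 (running total=8) -> [14 2 11]
Step 5: sold=2 (running total=10) -> [16 2 11]
Step 6: sold=2 (running total=12) -> [18 2 11]
Step 7: sold=2 (running total=14) -> [20 2 11]
Step 8: sold=2 (running total=16) -> [22 2 11]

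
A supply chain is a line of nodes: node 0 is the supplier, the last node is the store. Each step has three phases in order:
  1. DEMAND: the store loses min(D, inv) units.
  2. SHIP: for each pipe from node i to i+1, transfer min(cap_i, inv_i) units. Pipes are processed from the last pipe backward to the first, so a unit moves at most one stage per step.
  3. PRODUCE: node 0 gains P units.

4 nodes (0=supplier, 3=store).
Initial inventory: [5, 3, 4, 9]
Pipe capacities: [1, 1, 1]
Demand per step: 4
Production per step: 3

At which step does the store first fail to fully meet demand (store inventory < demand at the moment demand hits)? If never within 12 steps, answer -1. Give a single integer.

Step 1: demand=4,sold=4 ship[2->3]=1 ship[1->2]=1 ship[0->1]=1 prod=3 -> [7 3 4 6]
Step 2: demand=4,sold=4 ship[2->3]=1 ship[1->2]=1 ship[0->1]=1 prod=3 -> [9 3 4 3]
Step 3: demand=4,sold=3 ship[2->3]=1 ship[1->2]=1 ship[0->1]=1 prod=3 -> [11 3 4 1]
Step 4: demand=4,sold=1 ship[2->3]=1 ship[1->2]=1 ship[0->1]=1 prod=3 -> [13 3 4 1]
Step 5: demand=4,sold=1 ship[2->3]=1 ship[1->2]=1 ship[0->1]=1 prod=3 -> [15 3 4 1]
Step 6: demand=4,sold=1 ship[2->3]=1 ship[1->2]=1 ship[0->1]=1 prod=3 -> [17 3 4 1]
Step 7: demand=4,sold=1 ship[2->3]=1 ship[1->2]=1 ship[0->1]=1 prod=3 -> [19 3 4 1]
Step 8: demand=4,sold=1 ship[2->3]=1 ship[1->2]=1 ship[0->1]=1 prod=3 -> [21 3 4 1]
Step 9: demand=4,sold=1 ship[2->3]=1 ship[1->2]=1 ship[0->1]=1 prod=3 -> [23 3 4 1]
Step 10: demand=4,sold=1 ship[2->3]=1 ship[1->2]=1 ship[0->1]=1 prod=3 -> [25 3 4 1]
Step 11: demand=4,sold=1 ship[2->3]=1 ship[1->2]=1 ship[0->1]=1 prod=3 -> [27 3 4 1]
Step 12: demand=4,sold=1 ship[2->3]=1 ship[1->2]=1 ship[0->1]=1 prod=3 -> [29 3 4 1]
First stockout at step 3

3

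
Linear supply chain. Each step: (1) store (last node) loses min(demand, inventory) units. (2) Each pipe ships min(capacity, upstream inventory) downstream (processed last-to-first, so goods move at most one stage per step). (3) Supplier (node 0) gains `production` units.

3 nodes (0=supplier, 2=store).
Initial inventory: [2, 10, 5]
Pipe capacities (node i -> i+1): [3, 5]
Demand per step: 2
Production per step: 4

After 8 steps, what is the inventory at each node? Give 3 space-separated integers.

Step 1: demand=2,sold=2 ship[1->2]=5 ship[0->1]=2 prod=4 -> inv=[4 7 8]
Step 2: demand=2,sold=2 ship[1->2]=5 ship[0->1]=3 prod=4 -> inv=[5 5 11]
Step 3: demand=2,sold=2 ship[1->2]=5 ship[0->1]=3 prod=4 -> inv=[6 3 14]
Step 4: demand=2,sold=2 ship[1->2]=3 ship[0->1]=3 prod=4 -> inv=[7 3 15]
Step 5: demand=2,sold=2 ship[1->2]=3 ship[0->1]=3 prod=4 -> inv=[8 3 16]
Step 6: demand=2,sold=2 ship[1->2]=3 ship[0->1]=3 prod=4 -> inv=[9 3 17]
Step 7: demand=2,sold=2 ship[1->2]=3 ship[0->1]=3 prod=4 -> inv=[10 3 18]
Step 8: demand=2,sold=2 ship[1->2]=3 ship[0->1]=3 prod=4 -> inv=[11 3 19]

11 3 19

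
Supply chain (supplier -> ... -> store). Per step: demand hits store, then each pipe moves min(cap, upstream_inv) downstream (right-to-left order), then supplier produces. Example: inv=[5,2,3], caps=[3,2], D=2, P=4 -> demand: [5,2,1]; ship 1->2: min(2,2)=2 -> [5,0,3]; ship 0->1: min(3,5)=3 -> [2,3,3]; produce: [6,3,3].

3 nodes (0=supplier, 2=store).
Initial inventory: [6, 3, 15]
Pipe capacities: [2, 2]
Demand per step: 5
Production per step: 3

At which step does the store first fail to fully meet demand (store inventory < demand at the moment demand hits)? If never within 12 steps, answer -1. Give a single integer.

Step 1: demand=5,sold=5 ship[1->2]=2 ship[0->1]=2 prod=3 -> [7 3 12]
Step 2: demand=5,sold=5 ship[1->2]=2 ship[0->1]=2 prod=3 -> [8 3 9]
Step 3: demand=5,sold=5 ship[1->2]=2 ship[0->1]=2 prod=3 -> [9 3 6]
Step 4: demand=5,sold=5 ship[1->2]=2 ship[0->1]=2 prod=3 -> [10 3 3]
Step 5: demand=5,sold=3 ship[1->2]=2 ship[0->1]=2 prod=3 -> [11 3 2]
Step 6: demand=5,sold=2 ship[1->2]=2 ship[0->1]=2 prod=3 -> [12 3 2]
Step 7: demand=5,sold=2 ship[1->2]=2 ship[0->1]=2 prod=3 -> [13 3 2]
Step 8: demand=5,sold=2 ship[1->2]=2 ship[0->1]=2 prod=3 -> [14 3 2]
Step 9: demand=5,sold=2 ship[1->2]=2 ship[0->1]=2 prod=3 -> [15 3 2]
Step 10: demand=5,sold=2 ship[1->2]=2 ship[0->1]=2 prod=3 -> [16 3 2]
Step 11: demand=5,sold=2 ship[1->2]=2 ship[0->1]=2 prod=3 -> [17 3 2]
Step 12: demand=5,sold=2 ship[1->2]=2 ship[0->1]=2 prod=3 -> [18 3 2]
First stockout at step 5

5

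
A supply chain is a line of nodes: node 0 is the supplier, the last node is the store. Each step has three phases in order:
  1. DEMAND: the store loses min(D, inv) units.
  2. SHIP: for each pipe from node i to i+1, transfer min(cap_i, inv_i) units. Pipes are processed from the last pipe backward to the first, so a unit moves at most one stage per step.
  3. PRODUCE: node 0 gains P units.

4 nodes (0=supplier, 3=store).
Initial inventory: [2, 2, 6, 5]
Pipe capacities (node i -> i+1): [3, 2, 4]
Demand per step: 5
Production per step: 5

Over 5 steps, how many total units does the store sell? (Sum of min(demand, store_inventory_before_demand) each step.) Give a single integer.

Step 1: sold=5 (running total=5) -> [5 2 4 4]
Step 2: sold=4 (running total=9) -> [7 3 2 4]
Step 3: sold=4 (running total=13) -> [9 4 2 2]
Step 4: sold=2 (running total=15) -> [11 5 2 2]
Step 5: sold=2 (running total=17) -> [13 6 2 2]

Answer: 17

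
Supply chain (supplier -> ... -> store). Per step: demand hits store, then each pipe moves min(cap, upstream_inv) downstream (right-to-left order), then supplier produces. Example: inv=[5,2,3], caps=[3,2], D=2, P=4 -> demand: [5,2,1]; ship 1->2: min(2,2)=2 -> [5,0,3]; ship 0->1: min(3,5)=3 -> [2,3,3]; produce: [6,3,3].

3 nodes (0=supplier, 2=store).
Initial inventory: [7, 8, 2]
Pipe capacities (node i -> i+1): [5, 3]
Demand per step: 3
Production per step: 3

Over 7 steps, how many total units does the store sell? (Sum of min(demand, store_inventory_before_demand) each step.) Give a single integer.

Step 1: sold=2 (running total=2) -> [5 10 3]
Step 2: sold=3 (running total=5) -> [3 12 3]
Step 3: sold=3 (running total=8) -> [3 12 3]
Step 4: sold=3 (running total=11) -> [3 12 3]
Step 5: sold=3 (running total=14) -> [3 12 3]
Step 6: sold=3 (running total=17) -> [3 12 3]
Step 7: sold=3 (running total=20) -> [3 12 3]

Answer: 20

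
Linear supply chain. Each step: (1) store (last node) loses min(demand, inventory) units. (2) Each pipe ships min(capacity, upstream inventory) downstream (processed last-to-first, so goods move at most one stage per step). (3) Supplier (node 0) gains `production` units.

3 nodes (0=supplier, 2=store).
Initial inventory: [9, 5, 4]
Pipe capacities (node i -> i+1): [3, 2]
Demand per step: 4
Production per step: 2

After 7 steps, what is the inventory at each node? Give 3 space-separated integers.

Step 1: demand=4,sold=4 ship[1->2]=2 ship[0->1]=3 prod=2 -> inv=[8 6 2]
Step 2: demand=4,sold=2 ship[1->2]=2 ship[0->1]=3 prod=2 -> inv=[7 7 2]
Step 3: demand=4,sold=2 ship[1->2]=2 ship[0->1]=3 prod=2 -> inv=[6 8 2]
Step 4: demand=4,sold=2 ship[1->2]=2 ship[0->1]=3 prod=2 -> inv=[5 9 2]
Step 5: demand=4,sold=2 ship[1->2]=2 ship[0->1]=3 prod=2 -> inv=[4 10 2]
Step 6: demand=4,sold=2 ship[1->2]=2 ship[0->1]=3 prod=2 -> inv=[3 11 2]
Step 7: demand=4,sold=2 ship[1->2]=2 ship[0->1]=3 prod=2 -> inv=[2 12 2]

2 12 2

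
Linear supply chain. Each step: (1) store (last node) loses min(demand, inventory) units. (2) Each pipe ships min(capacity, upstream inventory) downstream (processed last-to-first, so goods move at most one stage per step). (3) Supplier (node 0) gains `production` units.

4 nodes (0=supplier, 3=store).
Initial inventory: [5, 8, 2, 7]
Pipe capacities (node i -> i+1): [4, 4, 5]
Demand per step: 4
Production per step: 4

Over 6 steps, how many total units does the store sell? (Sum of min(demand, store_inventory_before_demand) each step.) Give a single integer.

Step 1: sold=4 (running total=4) -> [5 8 4 5]
Step 2: sold=4 (running total=8) -> [5 8 4 5]
Step 3: sold=4 (running total=12) -> [5 8 4 5]
Step 4: sold=4 (running total=16) -> [5 8 4 5]
Step 5: sold=4 (running total=20) -> [5 8 4 5]
Step 6: sold=4 (running total=24) -> [5 8 4 5]

Answer: 24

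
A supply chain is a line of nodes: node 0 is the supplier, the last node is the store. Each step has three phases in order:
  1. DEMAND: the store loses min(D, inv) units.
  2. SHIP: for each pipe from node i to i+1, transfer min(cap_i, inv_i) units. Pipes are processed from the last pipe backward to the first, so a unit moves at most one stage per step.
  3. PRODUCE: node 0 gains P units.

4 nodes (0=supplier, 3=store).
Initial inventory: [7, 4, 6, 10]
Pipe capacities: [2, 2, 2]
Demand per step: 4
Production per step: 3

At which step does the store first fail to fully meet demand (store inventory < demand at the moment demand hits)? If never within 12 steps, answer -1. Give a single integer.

Step 1: demand=4,sold=4 ship[2->3]=2 ship[1->2]=2 ship[0->1]=2 prod=3 -> [8 4 6 8]
Step 2: demand=4,sold=4 ship[2->3]=2 ship[1->2]=2 ship[0->1]=2 prod=3 -> [9 4 6 6]
Step 3: demand=4,sold=4 ship[2->3]=2 ship[1->2]=2 ship[0->1]=2 prod=3 -> [10 4 6 4]
Step 4: demand=4,sold=4 ship[2->3]=2 ship[1->2]=2 ship[0->1]=2 prod=3 -> [11 4 6 2]
Step 5: demand=4,sold=2 ship[2->3]=2 ship[1->2]=2 ship[0->1]=2 prod=3 -> [12 4 6 2]
Step 6: demand=4,sold=2 ship[2->3]=2 ship[1->2]=2 ship[0->1]=2 prod=3 -> [13 4 6 2]
Step 7: demand=4,sold=2 ship[2->3]=2 ship[1->2]=2 ship[0->1]=2 prod=3 -> [14 4 6 2]
Step 8: demand=4,sold=2 ship[2->3]=2 ship[1->2]=2 ship[0->1]=2 prod=3 -> [15 4 6 2]
Step 9: demand=4,sold=2 ship[2->3]=2 ship[1->2]=2 ship[0->1]=2 prod=3 -> [16 4 6 2]
Step 10: demand=4,sold=2 ship[2->3]=2 ship[1->2]=2 ship[0->1]=2 prod=3 -> [17 4 6 2]
Step 11: demand=4,sold=2 ship[2->3]=2 ship[1->2]=2 ship[0->1]=2 prod=3 -> [18 4 6 2]
Step 12: demand=4,sold=2 ship[2->3]=2 ship[1->2]=2 ship[0->1]=2 prod=3 -> [19 4 6 2]
First stockout at step 5

5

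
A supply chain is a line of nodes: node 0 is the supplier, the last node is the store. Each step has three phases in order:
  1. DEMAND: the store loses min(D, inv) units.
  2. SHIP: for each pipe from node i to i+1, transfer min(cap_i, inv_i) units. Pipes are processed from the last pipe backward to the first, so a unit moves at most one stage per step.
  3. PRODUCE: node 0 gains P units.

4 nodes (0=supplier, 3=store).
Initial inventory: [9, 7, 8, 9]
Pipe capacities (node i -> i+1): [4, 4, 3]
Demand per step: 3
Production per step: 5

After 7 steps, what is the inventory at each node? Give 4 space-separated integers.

Step 1: demand=3,sold=3 ship[2->3]=3 ship[1->2]=4 ship[0->1]=4 prod=5 -> inv=[10 7 9 9]
Step 2: demand=3,sold=3 ship[2->3]=3 ship[1->2]=4 ship[0->1]=4 prod=5 -> inv=[11 7 10 9]
Step 3: demand=3,sold=3 ship[2->3]=3 ship[1->2]=4 ship[0->1]=4 prod=5 -> inv=[12 7 11 9]
Step 4: demand=3,sold=3 ship[2->3]=3 ship[1->2]=4 ship[0->1]=4 prod=5 -> inv=[13 7 12 9]
Step 5: demand=3,sold=3 ship[2->3]=3 ship[1->2]=4 ship[0->1]=4 prod=5 -> inv=[14 7 13 9]
Step 6: demand=3,sold=3 ship[2->3]=3 ship[1->2]=4 ship[0->1]=4 prod=5 -> inv=[15 7 14 9]
Step 7: demand=3,sold=3 ship[2->3]=3 ship[1->2]=4 ship[0->1]=4 prod=5 -> inv=[16 7 15 9]

16 7 15 9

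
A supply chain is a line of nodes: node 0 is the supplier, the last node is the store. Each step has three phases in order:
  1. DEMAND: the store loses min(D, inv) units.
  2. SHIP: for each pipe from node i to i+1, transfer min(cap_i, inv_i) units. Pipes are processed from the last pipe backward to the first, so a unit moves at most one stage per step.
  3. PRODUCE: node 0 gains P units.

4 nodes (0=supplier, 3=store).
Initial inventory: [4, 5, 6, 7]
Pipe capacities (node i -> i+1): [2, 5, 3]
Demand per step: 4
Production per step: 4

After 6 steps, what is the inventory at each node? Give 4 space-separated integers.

Step 1: demand=4,sold=4 ship[2->3]=3 ship[1->2]=5 ship[0->1]=2 prod=4 -> inv=[6 2 8 6]
Step 2: demand=4,sold=4 ship[2->3]=3 ship[1->2]=2 ship[0->1]=2 prod=4 -> inv=[8 2 7 5]
Step 3: demand=4,sold=4 ship[2->3]=3 ship[1->2]=2 ship[0->1]=2 prod=4 -> inv=[10 2 6 4]
Step 4: demand=4,sold=4 ship[2->3]=3 ship[1->2]=2 ship[0->1]=2 prod=4 -> inv=[12 2 5 3]
Step 5: demand=4,sold=3 ship[2->3]=3 ship[1->2]=2 ship[0->1]=2 prod=4 -> inv=[14 2 4 3]
Step 6: demand=4,sold=3 ship[2->3]=3 ship[1->2]=2 ship[0->1]=2 prod=4 -> inv=[16 2 3 3]

16 2 3 3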